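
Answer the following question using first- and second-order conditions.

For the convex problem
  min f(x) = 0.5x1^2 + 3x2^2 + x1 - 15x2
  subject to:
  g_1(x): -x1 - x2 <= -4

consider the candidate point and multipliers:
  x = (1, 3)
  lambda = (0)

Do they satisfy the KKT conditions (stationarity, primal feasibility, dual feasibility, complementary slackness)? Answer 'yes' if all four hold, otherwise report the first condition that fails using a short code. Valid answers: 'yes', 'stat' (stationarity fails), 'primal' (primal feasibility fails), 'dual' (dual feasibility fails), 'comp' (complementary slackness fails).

Gradient of f: grad f(x) = Q x + c = (2, 3)
Constraint values g_i(x) = a_i^T x - b_i:
  g_1((1, 3)) = 0
Stationarity residual: grad f(x) + sum_i lambda_i a_i = (2, 3)
  -> stationarity FAILS
Primal feasibility (all g_i <= 0): OK
Dual feasibility (all lambda_i >= 0): OK
Complementary slackness (lambda_i * g_i(x) = 0 for all i): OK

Verdict: the first failing condition is stationarity -> stat.

stat


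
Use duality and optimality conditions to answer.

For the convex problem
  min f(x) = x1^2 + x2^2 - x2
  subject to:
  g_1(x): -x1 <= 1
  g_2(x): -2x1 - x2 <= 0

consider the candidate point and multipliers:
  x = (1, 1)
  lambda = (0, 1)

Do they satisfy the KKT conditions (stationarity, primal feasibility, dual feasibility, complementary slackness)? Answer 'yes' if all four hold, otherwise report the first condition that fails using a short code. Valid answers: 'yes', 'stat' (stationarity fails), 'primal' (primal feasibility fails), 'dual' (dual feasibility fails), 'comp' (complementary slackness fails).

Gradient of f: grad f(x) = Q x + c = (2, 1)
Constraint values g_i(x) = a_i^T x - b_i:
  g_1((1, 1)) = -2
  g_2((1, 1)) = -3
Stationarity residual: grad f(x) + sum_i lambda_i a_i = (0, 0)
  -> stationarity OK
Primal feasibility (all g_i <= 0): OK
Dual feasibility (all lambda_i >= 0): OK
Complementary slackness (lambda_i * g_i(x) = 0 for all i): FAILS

Verdict: the first failing condition is complementary_slackness -> comp.

comp


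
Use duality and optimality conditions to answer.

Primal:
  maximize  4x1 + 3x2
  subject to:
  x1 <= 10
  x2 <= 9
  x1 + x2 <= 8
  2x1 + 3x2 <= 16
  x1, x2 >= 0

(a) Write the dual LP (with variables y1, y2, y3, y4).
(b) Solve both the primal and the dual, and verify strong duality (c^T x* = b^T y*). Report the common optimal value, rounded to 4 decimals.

The standard primal-dual pair for 'max c^T x s.t. A x <= b, x >= 0' is:
  Dual:  min b^T y  s.t.  A^T y >= c,  y >= 0.

So the dual LP is:
  minimize  10y1 + 9y2 + 8y3 + 16y4
  subject to:
    y1 + y3 + 2y4 >= 4
    y2 + y3 + 3y4 >= 3
    y1, y2, y3, y4 >= 0

Solving the primal: x* = (8, 0).
  primal value c^T x* = 32.
Solving the dual: y* = (0, 0, 0, 2).
  dual value b^T y* = 32.
Strong duality: c^T x* = b^T y*. Confirmed.

32


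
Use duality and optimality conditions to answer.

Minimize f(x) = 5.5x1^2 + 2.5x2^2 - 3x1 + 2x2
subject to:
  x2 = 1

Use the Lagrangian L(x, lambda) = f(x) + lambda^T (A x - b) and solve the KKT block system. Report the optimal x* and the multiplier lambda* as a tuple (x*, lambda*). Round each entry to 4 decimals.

Form the Lagrangian:
  L(x, lambda) = (1/2) x^T Q x + c^T x + lambda^T (A x - b)
Stationarity (grad_x L = 0): Q x + c + A^T lambda = 0.
Primal feasibility: A x = b.

This gives the KKT block system:
  [ Q   A^T ] [ x     ]   [-c ]
  [ A    0  ] [ lambda ] = [ b ]

Solving the linear system:
  x*      = (0.2727, 1)
  lambda* = (-7)
  f(x*)   = 4.0909

x* = (0.2727, 1), lambda* = (-7)


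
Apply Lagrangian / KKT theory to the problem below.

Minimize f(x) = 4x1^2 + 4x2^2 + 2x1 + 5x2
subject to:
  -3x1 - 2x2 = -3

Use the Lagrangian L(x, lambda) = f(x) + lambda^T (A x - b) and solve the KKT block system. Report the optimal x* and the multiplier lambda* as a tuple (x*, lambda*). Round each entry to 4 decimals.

Form the Lagrangian:
  L(x, lambda) = (1/2) x^T Q x + c^T x + lambda^T (A x - b)
Stationarity (grad_x L = 0): Q x + c + A^T lambda = 0.
Primal feasibility: A x = b.

This gives the KKT block system:
  [ Q   A^T ] [ x     ]   [-c ]
  [ A    0  ] [ lambda ] = [ b ]

Solving the linear system:
  x*      = (0.9038, 0.1442)
  lambda* = (3.0769)
  f(x*)   = 5.8798

x* = (0.9038, 0.1442), lambda* = (3.0769)


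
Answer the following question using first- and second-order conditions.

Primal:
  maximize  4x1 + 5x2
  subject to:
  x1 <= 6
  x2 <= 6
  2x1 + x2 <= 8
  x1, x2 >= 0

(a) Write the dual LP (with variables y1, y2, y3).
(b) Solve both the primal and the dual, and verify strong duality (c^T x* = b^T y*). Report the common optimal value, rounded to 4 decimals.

The standard primal-dual pair for 'max c^T x s.t. A x <= b, x >= 0' is:
  Dual:  min b^T y  s.t.  A^T y >= c,  y >= 0.

So the dual LP is:
  minimize  6y1 + 6y2 + 8y3
  subject to:
    y1 + 2y3 >= 4
    y2 + y3 >= 5
    y1, y2, y3 >= 0

Solving the primal: x* = (1, 6).
  primal value c^T x* = 34.
Solving the dual: y* = (0, 3, 2).
  dual value b^T y* = 34.
Strong duality: c^T x* = b^T y*. Confirmed.

34


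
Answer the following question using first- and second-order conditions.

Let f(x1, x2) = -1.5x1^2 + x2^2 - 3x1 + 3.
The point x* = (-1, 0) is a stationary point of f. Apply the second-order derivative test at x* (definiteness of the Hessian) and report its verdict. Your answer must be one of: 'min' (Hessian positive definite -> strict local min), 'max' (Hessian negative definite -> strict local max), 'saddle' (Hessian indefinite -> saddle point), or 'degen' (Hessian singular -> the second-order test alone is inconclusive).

Compute the Hessian H = grad^2 f:
  H = [[-3, 0], [0, 2]]
Verify stationarity: grad f(x*) = H x* + g = (0, 0).
Eigenvalues of H: -3, 2.
Eigenvalues have mixed signs, so H is indefinite -> x* is a saddle point.

saddle


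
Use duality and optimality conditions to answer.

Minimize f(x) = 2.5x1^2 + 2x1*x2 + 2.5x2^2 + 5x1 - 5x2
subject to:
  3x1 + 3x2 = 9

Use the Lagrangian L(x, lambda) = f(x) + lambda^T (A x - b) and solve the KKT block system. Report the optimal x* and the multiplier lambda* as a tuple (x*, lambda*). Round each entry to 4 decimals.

Form the Lagrangian:
  L(x, lambda) = (1/2) x^T Q x + c^T x + lambda^T (A x - b)
Stationarity (grad_x L = 0): Q x + c + A^T lambda = 0.
Primal feasibility: A x = b.

This gives the KKT block system:
  [ Q   A^T ] [ x     ]   [-c ]
  [ A    0  ] [ lambda ] = [ b ]

Solving the linear system:
  x*      = (-0.1667, 3.1667)
  lambda* = (-3.5)
  f(x*)   = 7.4167

x* = (-0.1667, 3.1667), lambda* = (-3.5)


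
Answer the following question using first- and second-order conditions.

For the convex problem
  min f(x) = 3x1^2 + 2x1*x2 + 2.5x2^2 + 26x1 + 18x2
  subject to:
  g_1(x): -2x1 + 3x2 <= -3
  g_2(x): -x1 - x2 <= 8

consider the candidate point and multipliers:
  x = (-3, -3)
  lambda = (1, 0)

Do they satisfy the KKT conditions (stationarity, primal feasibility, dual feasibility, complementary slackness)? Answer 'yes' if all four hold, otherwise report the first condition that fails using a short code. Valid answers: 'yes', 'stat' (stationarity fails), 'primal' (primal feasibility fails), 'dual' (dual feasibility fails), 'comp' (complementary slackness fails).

Gradient of f: grad f(x) = Q x + c = (2, -3)
Constraint values g_i(x) = a_i^T x - b_i:
  g_1((-3, -3)) = 0
  g_2((-3, -3)) = -2
Stationarity residual: grad f(x) + sum_i lambda_i a_i = (0, 0)
  -> stationarity OK
Primal feasibility (all g_i <= 0): OK
Dual feasibility (all lambda_i >= 0): OK
Complementary slackness (lambda_i * g_i(x) = 0 for all i): OK

Verdict: yes, KKT holds.

yes


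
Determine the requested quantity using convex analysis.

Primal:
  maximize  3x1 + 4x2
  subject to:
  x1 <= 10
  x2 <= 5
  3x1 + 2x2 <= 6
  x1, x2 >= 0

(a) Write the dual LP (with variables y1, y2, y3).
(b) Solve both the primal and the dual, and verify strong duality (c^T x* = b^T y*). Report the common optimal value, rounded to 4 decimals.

The standard primal-dual pair for 'max c^T x s.t. A x <= b, x >= 0' is:
  Dual:  min b^T y  s.t.  A^T y >= c,  y >= 0.

So the dual LP is:
  minimize  10y1 + 5y2 + 6y3
  subject to:
    y1 + 3y3 >= 3
    y2 + 2y3 >= 4
    y1, y2, y3 >= 0

Solving the primal: x* = (0, 3).
  primal value c^T x* = 12.
Solving the dual: y* = (0, 0, 2).
  dual value b^T y* = 12.
Strong duality: c^T x* = b^T y*. Confirmed.

12


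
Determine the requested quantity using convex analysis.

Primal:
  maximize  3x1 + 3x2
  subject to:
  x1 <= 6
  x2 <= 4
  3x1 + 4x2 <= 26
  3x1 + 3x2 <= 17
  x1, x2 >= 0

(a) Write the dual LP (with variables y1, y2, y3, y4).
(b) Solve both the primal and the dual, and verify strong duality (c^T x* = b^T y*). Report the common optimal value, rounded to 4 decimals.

The standard primal-dual pair for 'max c^T x s.t. A x <= b, x >= 0' is:
  Dual:  min b^T y  s.t.  A^T y >= c,  y >= 0.

So the dual LP is:
  minimize  6y1 + 4y2 + 26y3 + 17y4
  subject to:
    y1 + 3y3 + 3y4 >= 3
    y2 + 4y3 + 3y4 >= 3
    y1, y2, y3, y4 >= 0

Solving the primal: x* = (5.6667, 0).
  primal value c^T x* = 17.
Solving the dual: y* = (0, 0, 0, 1).
  dual value b^T y* = 17.
Strong duality: c^T x* = b^T y*. Confirmed.

17


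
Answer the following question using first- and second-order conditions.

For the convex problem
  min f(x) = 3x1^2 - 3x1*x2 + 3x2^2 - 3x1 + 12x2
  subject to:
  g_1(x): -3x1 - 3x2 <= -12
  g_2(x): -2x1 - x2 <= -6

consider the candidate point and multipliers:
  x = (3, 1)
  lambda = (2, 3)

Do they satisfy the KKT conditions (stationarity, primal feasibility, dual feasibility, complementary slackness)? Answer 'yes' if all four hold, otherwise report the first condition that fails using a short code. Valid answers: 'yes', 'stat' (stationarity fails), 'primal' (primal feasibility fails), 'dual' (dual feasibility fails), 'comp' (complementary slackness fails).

Gradient of f: grad f(x) = Q x + c = (12, 9)
Constraint values g_i(x) = a_i^T x - b_i:
  g_1((3, 1)) = 0
  g_2((3, 1)) = -1
Stationarity residual: grad f(x) + sum_i lambda_i a_i = (0, 0)
  -> stationarity OK
Primal feasibility (all g_i <= 0): OK
Dual feasibility (all lambda_i >= 0): OK
Complementary slackness (lambda_i * g_i(x) = 0 for all i): FAILS

Verdict: the first failing condition is complementary_slackness -> comp.

comp


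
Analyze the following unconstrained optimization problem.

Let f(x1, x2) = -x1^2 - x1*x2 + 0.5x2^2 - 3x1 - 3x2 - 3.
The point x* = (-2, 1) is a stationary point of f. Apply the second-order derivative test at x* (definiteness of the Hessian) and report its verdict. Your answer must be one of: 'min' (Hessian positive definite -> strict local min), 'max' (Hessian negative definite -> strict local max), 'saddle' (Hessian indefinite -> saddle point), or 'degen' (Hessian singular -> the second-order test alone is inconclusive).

Compute the Hessian H = grad^2 f:
  H = [[-2, -1], [-1, 1]]
Verify stationarity: grad f(x*) = H x* + g = (0, 0).
Eigenvalues of H: -2.3028, 1.3028.
Eigenvalues have mixed signs, so H is indefinite -> x* is a saddle point.

saddle


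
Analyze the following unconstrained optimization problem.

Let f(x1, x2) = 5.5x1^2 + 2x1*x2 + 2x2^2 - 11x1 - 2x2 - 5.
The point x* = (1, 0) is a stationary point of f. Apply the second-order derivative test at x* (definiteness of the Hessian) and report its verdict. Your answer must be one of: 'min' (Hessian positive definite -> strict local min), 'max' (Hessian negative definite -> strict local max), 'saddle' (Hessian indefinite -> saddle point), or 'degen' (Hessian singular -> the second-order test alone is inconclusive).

Compute the Hessian H = grad^2 f:
  H = [[11, 2], [2, 4]]
Verify stationarity: grad f(x*) = H x* + g = (0, 0).
Eigenvalues of H: 3.4689, 11.5311.
Both eigenvalues > 0, so H is positive definite -> x* is a strict local min.

min


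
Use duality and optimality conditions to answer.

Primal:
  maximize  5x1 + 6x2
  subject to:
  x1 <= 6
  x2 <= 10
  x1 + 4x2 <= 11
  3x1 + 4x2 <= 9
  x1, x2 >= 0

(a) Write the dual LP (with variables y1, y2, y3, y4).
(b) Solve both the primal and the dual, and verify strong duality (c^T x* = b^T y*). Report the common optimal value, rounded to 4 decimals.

The standard primal-dual pair for 'max c^T x s.t. A x <= b, x >= 0' is:
  Dual:  min b^T y  s.t.  A^T y >= c,  y >= 0.

So the dual LP is:
  minimize  6y1 + 10y2 + 11y3 + 9y4
  subject to:
    y1 + y3 + 3y4 >= 5
    y2 + 4y3 + 4y4 >= 6
    y1, y2, y3, y4 >= 0

Solving the primal: x* = (3, 0).
  primal value c^T x* = 15.
Solving the dual: y* = (0, 0, 0, 1.6667).
  dual value b^T y* = 15.
Strong duality: c^T x* = b^T y*. Confirmed.

15


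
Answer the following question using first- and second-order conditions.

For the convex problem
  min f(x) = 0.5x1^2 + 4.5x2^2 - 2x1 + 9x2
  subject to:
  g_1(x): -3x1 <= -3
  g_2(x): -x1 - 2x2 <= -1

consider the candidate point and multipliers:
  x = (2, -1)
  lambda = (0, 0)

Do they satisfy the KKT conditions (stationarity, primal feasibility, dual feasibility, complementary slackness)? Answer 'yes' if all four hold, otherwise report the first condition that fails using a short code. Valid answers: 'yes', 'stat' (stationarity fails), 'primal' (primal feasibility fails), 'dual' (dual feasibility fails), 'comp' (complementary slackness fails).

Gradient of f: grad f(x) = Q x + c = (0, 0)
Constraint values g_i(x) = a_i^T x - b_i:
  g_1((2, -1)) = -3
  g_2((2, -1)) = 1
Stationarity residual: grad f(x) + sum_i lambda_i a_i = (0, 0)
  -> stationarity OK
Primal feasibility (all g_i <= 0): FAILS
Dual feasibility (all lambda_i >= 0): OK
Complementary slackness (lambda_i * g_i(x) = 0 for all i): OK

Verdict: the first failing condition is primal_feasibility -> primal.

primal


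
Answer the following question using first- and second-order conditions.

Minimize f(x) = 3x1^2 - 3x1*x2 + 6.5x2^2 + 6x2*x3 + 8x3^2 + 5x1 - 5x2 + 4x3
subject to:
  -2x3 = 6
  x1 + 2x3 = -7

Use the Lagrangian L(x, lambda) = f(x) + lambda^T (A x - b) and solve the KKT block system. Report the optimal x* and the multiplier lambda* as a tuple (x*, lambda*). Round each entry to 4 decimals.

Form the Lagrangian:
  L(x, lambda) = (1/2) x^T Q x + c^T x + lambda^T (A x - b)
Stationarity (grad_x L = 0): Q x + c + A^T lambda = 0.
Primal feasibility: A x = b.

This gives the KKT block system:
  [ Q   A^T ] [ x     ]   [-c ]
  [ A    0  ] [ lambda ] = [ b ]

Solving the linear system:
  x*      = (-1, 1.5385, -3)
  lambda* = (-11.7692, 5.6154)
  f(x*)   = 42.6154

x* = (-1, 1.5385, -3), lambda* = (-11.7692, 5.6154)


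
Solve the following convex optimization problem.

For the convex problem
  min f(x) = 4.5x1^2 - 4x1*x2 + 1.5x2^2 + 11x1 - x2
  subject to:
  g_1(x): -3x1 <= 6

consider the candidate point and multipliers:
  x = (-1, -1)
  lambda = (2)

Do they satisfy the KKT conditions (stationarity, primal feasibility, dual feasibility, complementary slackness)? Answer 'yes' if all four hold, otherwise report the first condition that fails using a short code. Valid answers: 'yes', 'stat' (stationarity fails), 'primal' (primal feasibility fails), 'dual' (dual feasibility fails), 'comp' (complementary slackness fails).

Gradient of f: grad f(x) = Q x + c = (6, 0)
Constraint values g_i(x) = a_i^T x - b_i:
  g_1((-1, -1)) = -3
Stationarity residual: grad f(x) + sum_i lambda_i a_i = (0, 0)
  -> stationarity OK
Primal feasibility (all g_i <= 0): OK
Dual feasibility (all lambda_i >= 0): OK
Complementary slackness (lambda_i * g_i(x) = 0 for all i): FAILS

Verdict: the first failing condition is complementary_slackness -> comp.

comp


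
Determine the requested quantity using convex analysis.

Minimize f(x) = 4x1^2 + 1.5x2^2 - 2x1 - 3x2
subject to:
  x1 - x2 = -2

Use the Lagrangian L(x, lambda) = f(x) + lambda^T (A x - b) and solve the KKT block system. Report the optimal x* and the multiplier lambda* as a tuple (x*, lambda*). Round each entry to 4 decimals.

Form the Lagrangian:
  L(x, lambda) = (1/2) x^T Q x + c^T x + lambda^T (A x - b)
Stationarity (grad_x L = 0): Q x + c + A^T lambda = 0.
Primal feasibility: A x = b.

This gives the KKT block system:
  [ Q   A^T ] [ x     ]   [-c ]
  [ A    0  ] [ lambda ] = [ b ]

Solving the linear system:
  x*      = (-0.0909, 1.9091)
  lambda* = (2.7273)
  f(x*)   = -0.0455

x* = (-0.0909, 1.9091), lambda* = (2.7273)


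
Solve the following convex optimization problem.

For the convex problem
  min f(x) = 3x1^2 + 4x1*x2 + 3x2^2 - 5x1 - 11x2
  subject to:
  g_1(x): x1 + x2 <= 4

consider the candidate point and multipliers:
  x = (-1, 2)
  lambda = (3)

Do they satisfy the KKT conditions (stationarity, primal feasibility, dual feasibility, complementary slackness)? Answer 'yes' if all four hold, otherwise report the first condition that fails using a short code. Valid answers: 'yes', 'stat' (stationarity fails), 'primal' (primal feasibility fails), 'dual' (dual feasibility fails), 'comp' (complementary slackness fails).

Gradient of f: grad f(x) = Q x + c = (-3, -3)
Constraint values g_i(x) = a_i^T x - b_i:
  g_1((-1, 2)) = -3
Stationarity residual: grad f(x) + sum_i lambda_i a_i = (0, 0)
  -> stationarity OK
Primal feasibility (all g_i <= 0): OK
Dual feasibility (all lambda_i >= 0): OK
Complementary slackness (lambda_i * g_i(x) = 0 for all i): FAILS

Verdict: the first failing condition is complementary_slackness -> comp.

comp


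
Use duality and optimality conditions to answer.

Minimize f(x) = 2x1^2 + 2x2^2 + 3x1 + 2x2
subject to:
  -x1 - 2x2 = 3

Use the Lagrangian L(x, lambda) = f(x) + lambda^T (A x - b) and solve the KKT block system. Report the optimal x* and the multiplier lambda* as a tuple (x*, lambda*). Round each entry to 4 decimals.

Form the Lagrangian:
  L(x, lambda) = (1/2) x^T Q x + c^T x + lambda^T (A x - b)
Stationarity (grad_x L = 0): Q x + c + A^T lambda = 0.
Primal feasibility: A x = b.

This gives the KKT block system:
  [ Q   A^T ] [ x     ]   [-c ]
  [ A    0  ] [ lambda ] = [ b ]

Solving the linear system:
  x*      = (-1, -1)
  lambda* = (-1)
  f(x*)   = -1

x* = (-1, -1), lambda* = (-1)


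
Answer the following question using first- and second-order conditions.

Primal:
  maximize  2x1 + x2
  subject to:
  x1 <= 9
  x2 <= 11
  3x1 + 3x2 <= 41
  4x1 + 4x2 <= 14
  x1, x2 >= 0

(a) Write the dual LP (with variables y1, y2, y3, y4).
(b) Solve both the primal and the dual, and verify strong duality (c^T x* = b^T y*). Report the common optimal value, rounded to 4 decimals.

The standard primal-dual pair for 'max c^T x s.t. A x <= b, x >= 0' is:
  Dual:  min b^T y  s.t.  A^T y >= c,  y >= 0.

So the dual LP is:
  minimize  9y1 + 11y2 + 41y3 + 14y4
  subject to:
    y1 + 3y3 + 4y4 >= 2
    y2 + 3y3 + 4y4 >= 1
    y1, y2, y3, y4 >= 0

Solving the primal: x* = (3.5, 0).
  primal value c^T x* = 7.
Solving the dual: y* = (0, 0, 0, 0.5).
  dual value b^T y* = 7.
Strong duality: c^T x* = b^T y*. Confirmed.

7


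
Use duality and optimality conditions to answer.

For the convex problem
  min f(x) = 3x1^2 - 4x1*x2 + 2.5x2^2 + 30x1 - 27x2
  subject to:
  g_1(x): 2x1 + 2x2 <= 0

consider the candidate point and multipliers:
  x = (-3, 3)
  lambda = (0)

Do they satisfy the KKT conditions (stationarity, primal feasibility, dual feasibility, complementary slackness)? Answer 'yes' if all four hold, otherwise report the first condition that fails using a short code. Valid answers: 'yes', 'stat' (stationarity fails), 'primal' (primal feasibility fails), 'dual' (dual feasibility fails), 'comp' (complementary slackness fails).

Gradient of f: grad f(x) = Q x + c = (0, 0)
Constraint values g_i(x) = a_i^T x - b_i:
  g_1((-3, 3)) = 0
Stationarity residual: grad f(x) + sum_i lambda_i a_i = (0, 0)
  -> stationarity OK
Primal feasibility (all g_i <= 0): OK
Dual feasibility (all lambda_i >= 0): OK
Complementary slackness (lambda_i * g_i(x) = 0 for all i): OK

Verdict: yes, KKT holds.

yes


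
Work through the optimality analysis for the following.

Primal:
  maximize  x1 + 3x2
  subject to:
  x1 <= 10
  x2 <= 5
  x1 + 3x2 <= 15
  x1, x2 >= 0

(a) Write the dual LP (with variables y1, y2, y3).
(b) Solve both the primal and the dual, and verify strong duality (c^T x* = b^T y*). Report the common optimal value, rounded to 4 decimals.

The standard primal-dual pair for 'max c^T x s.t. A x <= b, x >= 0' is:
  Dual:  min b^T y  s.t.  A^T y >= c,  y >= 0.

So the dual LP is:
  minimize  10y1 + 5y2 + 15y3
  subject to:
    y1 + y3 >= 1
    y2 + 3y3 >= 3
    y1, y2, y3 >= 0

Solving the primal: x* = (0, 5).
  primal value c^T x* = 15.
Solving the dual: y* = (0, 0, 1).
  dual value b^T y* = 15.
Strong duality: c^T x* = b^T y*. Confirmed.

15


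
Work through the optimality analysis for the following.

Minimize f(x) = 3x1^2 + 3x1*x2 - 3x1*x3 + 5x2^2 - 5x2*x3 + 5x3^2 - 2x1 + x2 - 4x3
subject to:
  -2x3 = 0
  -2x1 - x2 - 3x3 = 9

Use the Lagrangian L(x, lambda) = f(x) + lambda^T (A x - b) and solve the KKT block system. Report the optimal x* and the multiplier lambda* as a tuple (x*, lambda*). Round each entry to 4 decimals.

Form the Lagrangian:
  L(x, lambda) = (1/2) x^T Q x + c^T x + lambda^T (A x - b)
Stationarity (grad_x L = 0): Q x + c + A^T lambda = 0.
Primal feasibility: A x = b.

This gives the KKT block system:
  [ Q   A^T ] [ x     ]   [-c ]
  [ A    0  ] [ lambda ] = [ b ]

Solving the linear system:
  x*      = (-4.3824, -0.2353, 0)
  lambda* = (26.9118, -14.5)
  f(x*)   = 69.5147

x* = (-4.3824, -0.2353, 0), lambda* = (26.9118, -14.5)


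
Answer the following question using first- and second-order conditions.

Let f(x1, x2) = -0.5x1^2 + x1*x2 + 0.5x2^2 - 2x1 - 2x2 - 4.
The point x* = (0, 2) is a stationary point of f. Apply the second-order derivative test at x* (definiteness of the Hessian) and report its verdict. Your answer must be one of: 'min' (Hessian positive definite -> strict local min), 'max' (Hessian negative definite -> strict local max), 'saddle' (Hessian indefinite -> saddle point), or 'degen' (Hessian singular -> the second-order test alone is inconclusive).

Compute the Hessian H = grad^2 f:
  H = [[-1, 1], [1, 1]]
Verify stationarity: grad f(x*) = H x* + g = (0, 0).
Eigenvalues of H: -1.4142, 1.4142.
Eigenvalues have mixed signs, so H is indefinite -> x* is a saddle point.

saddle


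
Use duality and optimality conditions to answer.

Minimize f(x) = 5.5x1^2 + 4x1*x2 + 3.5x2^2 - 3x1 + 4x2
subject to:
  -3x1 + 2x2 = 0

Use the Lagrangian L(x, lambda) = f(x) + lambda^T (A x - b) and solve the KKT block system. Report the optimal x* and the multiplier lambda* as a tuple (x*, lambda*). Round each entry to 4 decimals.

Form the Lagrangian:
  L(x, lambda) = (1/2) x^T Q x + c^T x + lambda^T (A x - b)
Stationarity (grad_x L = 0): Q x + c + A^T lambda = 0.
Primal feasibility: A x = b.

This gives the KKT block system:
  [ Q   A^T ] [ x     ]   [-c ]
  [ A    0  ] [ lambda ] = [ b ]

Solving the linear system:
  x*      = (-0.0774, -0.1161)
  lambda* = (-1.4387)
  f(x*)   = -0.1161

x* = (-0.0774, -0.1161), lambda* = (-1.4387)


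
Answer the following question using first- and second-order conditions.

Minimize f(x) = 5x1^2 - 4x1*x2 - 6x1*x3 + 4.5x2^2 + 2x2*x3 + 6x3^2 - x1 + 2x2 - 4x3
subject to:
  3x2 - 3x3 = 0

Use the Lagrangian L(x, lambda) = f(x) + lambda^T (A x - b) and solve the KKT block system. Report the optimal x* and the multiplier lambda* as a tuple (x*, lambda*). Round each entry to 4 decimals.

Form the Lagrangian:
  L(x, lambda) = (1/2) x^T Q x + c^T x + lambda^T (A x - b)
Stationarity (grad_x L = 0): Q x + c + A^T lambda = 0.
Primal feasibility: A x = b.

This gives the KKT block system:
  [ Q   A^T ] [ x     ]   [-c ]
  [ A    0  ] [ lambda ] = [ b ]

Solving the linear system:
  x*      = (0.3, 0.2, 0.2)
  lambda* = (-1)
  f(x*)   = -0.35

x* = (0.3, 0.2, 0.2), lambda* = (-1)


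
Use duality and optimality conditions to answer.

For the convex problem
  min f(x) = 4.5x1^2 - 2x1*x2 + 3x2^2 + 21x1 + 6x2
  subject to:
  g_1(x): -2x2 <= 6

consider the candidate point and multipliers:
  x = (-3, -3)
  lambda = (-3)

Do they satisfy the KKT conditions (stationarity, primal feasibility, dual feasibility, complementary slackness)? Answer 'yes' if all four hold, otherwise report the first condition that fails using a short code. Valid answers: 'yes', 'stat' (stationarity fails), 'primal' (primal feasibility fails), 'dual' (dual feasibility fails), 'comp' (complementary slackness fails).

Gradient of f: grad f(x) = Q x + c = (0, -6)
Constraint values g_i(x) = a_i^T x - b_i:
  g_1((-3, -3)) = 0
Stationarity residual: grad f(x) + sum_i lambda_i a_i = (0, 0)
  -> stationarity OK
Primal feasibility (all g_i <= 0): OK
Dual feasibility (all lambda_i >= 0): FAILS
Complementary slackness (lambda_i * g_i(x) = 0 for all i): OK

Verdict: the first failing condition is dual_feasibility -> dual.

dual


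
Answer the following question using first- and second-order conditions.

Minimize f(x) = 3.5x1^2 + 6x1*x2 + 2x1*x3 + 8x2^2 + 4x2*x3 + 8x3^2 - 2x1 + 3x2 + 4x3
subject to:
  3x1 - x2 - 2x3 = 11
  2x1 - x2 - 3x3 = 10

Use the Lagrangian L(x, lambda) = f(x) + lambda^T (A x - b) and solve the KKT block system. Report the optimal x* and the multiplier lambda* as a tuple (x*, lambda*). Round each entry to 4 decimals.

Form the Lagrangian:
  L(x, lambda) = (1/2) x^T Q x + c^T x + lambda^T (A x - b)
Stationarity (grad_x L = 0): Q x + c + A^T lambda = 0.
Primal feasibility: A x = b.

This gives the KKT block system:
  [ Q   A^T ] [ x     ]   [-c ]
  [ A    0  ] [ lambda ] = [ b ]

Solving the linear system:
  x*      = (2.3941, -1.0296, -1.3941)
  lambda* = (3.5786, -8.2642)
  f(x*)   = 14.9123

x* = (2.3941, -1.0296, -1.3941), lambda* = (3.5786, -8.2642)


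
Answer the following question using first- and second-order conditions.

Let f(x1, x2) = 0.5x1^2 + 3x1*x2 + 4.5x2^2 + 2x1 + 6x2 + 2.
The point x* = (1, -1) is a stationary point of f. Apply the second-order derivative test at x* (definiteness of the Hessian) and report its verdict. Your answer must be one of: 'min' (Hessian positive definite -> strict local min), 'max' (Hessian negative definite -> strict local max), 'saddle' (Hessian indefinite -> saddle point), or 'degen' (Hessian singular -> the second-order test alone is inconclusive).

Compute the Hessian H = grad^2 f:
  H = [[1, 3], [3, 9]]
Verify stationarity: grad f(x*) = H x* + g = (0, 0).
Eigenvalues of H: 0, 10.
H has a zero eigenvalue (singular; positive semidefinite but not definite), so H is neither positive definite, negative definite, nor indefinite. The second-order test alone is inconclusive -> degen.
(Indeed, f is constant along the null direction of H through x*, so x* is not a strict local extremum.)

degen


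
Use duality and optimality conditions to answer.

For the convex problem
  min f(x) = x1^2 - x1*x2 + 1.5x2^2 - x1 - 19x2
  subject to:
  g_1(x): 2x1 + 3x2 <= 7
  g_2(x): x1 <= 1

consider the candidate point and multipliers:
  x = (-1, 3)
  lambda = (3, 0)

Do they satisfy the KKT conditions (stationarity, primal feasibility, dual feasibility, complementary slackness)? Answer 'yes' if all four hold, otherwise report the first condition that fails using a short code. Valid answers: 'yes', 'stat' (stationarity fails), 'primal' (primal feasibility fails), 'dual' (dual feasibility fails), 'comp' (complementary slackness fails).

Gradient of f: grad f(x) = Q x + c = (-6, -9)
Constraint values g_i(x) = a_i^T x - b_i:
  g_1((-1, 3)) = 0
  g_2((-1, 3)) = -2
Stationarity residual: grad f(x) + sum_i lambda_i a_i = (0, 0)
  -> stationarity OK
Primal feasibility (all g_i <= 0): OK
Dual feasibility (all lambda_i >= 0): OK
Complementary slackness (lambda_i * g_i(x) = 0 for all i): OK

Verdict: yes, KKT holds.

yes


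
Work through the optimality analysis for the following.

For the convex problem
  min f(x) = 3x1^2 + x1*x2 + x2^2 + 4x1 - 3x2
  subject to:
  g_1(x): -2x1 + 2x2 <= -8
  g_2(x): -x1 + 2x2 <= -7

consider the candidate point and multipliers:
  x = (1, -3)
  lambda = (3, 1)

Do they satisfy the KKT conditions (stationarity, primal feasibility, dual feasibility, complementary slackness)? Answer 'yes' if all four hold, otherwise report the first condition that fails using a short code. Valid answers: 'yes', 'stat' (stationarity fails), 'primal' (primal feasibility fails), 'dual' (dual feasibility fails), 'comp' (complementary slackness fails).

Gradient of f: grad f(x) = Q x + c = (7, -8)
Constraint values g_i(x) = a_i^T x - b_i:
  g_1((1, -3)) = 0
  g_2((1, -3)) = 0
Stationarity residual: grad f(x) + sum_i lambda_i a_i = (0, 0)
  -> stationarity OK
Primal feasibility (all g_i <= 0): OK
Dual feasibility (all lambda_i >= 0): OK
Complementary slackness (lambda_i * g_i(x) = 0 for all i): OK

Verdict: yes, KKT holds.

yes


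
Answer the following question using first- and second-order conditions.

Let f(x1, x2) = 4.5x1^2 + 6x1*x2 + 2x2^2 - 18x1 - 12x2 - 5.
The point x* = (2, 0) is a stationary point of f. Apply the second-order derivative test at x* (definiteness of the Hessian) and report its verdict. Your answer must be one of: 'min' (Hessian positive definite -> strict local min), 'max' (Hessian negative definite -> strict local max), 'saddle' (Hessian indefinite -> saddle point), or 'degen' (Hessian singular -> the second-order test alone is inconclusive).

Compute the Hessian H = grad^2 f:
  H = [[9, 6], [6, 4]]
Verify stationarity: grad f(x*) = H x* + g = (0, 0).
Eigenvalues of H: 0, 13.
H has a zero eigenvalue (singular; positive semidefinite but not definite), so H is neither positive definite, negative definite, nor indefinite. The second-order test alone is inconclusive -> degen.
(Indeed, f is constant along the null direction of H through x*, so x* is not a strict local extremum.)

degen


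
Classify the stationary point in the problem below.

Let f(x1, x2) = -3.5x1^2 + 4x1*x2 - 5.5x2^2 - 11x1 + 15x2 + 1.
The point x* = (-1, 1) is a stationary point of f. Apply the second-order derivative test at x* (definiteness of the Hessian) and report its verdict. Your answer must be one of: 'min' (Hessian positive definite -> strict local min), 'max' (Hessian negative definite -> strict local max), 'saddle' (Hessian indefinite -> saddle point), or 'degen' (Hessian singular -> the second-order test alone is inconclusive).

Compute the Hessian H = grad^2 f:
  H = [[-7, 4], [4, -11]]
Verify stationarity: grad f(x*) = H x* + g = (0, 0).
Eigenvalues of H: -13.4721, -4.5279.
Both eigenvalues < 0, so H is negative definite -> x* is a strict local max.

max


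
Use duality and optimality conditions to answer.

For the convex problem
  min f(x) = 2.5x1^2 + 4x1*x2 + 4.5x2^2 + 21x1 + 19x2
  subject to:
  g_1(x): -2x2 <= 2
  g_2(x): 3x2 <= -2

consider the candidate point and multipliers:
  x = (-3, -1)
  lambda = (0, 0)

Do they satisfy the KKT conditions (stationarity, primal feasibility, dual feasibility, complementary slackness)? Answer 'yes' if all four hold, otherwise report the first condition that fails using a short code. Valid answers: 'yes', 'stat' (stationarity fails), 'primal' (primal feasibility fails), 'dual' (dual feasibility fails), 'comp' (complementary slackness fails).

Gradient of f: grad f(x) = Q x + c = (2, -2)
Constraint values g_i(x) = a_i^T x - b_i:
  g_1((-3, -1)) = 0
  g_2((-3, -1)) = -1
Stationarity residual: grad f(x) + sum_i lambda_i a_i = (2, -2)
  -> stationarity FAILS
Primal feasibility (all g_i <= 0): OK
Dual feasibility (all lambda_i >= 0): OK
Complementary slackness (lambda_i * g_i(x) = 0 for all i): OK

Verdict: the first failing condition is stationarity -> stat.

stat


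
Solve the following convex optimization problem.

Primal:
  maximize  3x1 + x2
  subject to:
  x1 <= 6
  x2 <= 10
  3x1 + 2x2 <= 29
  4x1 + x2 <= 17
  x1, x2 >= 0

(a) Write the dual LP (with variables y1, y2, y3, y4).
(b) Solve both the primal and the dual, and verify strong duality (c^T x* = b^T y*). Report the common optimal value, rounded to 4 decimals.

The standard primal-dual pair for 'max c^T x s.t. A x <= b, x >= 0' is:
  Dual:  min b^T y  s.t.  A^T y >= c,  y >= 0.

So the dual LP is:
  minimize  6y1 + 10y2 + 29y3 + 17y4
  subject to:
    y1 + 3y3 + 4y4 >= 3
    y2 + 2y3 + y4 >= 1
    y1, y2, y3, y4 >= 0

Solving the primal: x* = (1.75, 10).
  primal value c^T x* = 15.25.
Solving the dual: y* = (0, 0.25, 0, 0.75).
  dual value b^T y* = 15.25.
Strong duality: c^T x* = b^T y*. Confirmed.

15.25


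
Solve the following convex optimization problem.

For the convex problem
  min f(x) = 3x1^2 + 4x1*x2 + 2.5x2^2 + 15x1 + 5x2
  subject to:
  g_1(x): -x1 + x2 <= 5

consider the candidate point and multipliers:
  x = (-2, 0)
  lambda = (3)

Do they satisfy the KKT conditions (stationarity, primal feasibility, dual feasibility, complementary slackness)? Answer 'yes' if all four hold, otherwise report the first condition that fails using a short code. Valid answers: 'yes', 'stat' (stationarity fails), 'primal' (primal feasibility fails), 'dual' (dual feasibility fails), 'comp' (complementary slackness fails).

Gradient of f: grad f(x) = Q x + c = (3, -3)
Constraint values g_i(x) = a_i^T x - b_i:
  g_1((-2, 0)) = -3
Stationarity residual: grad f(x) + sum_i lambda_i a_i = (0, 0)
  -> stationarity OK
Primal feasibility (all g_i <= 0): OK
Dual feasibility (all lambda_i >= 0): OK
Complementary slackness (lambda_i * g_i(x) = 0 for all i): FAILS

Verdict: the first failing condition is complementary_slackness -> comp.

comp


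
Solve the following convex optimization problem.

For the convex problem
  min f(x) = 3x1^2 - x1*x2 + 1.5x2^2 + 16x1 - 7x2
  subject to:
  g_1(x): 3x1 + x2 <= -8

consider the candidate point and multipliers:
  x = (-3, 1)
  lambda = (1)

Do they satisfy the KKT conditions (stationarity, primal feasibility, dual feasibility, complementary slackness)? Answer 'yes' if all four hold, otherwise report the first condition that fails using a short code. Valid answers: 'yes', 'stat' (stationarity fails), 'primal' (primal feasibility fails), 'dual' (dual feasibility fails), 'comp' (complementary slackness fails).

Gradient of f: grad f(x) = Q x + c = (-3, -1)
Constraint values g_i(x) = a_i^T x - b_i:
  g_1((-3, 1)) = 0
Stationarity residual: grad f(x) + sum_i lambda_i a_i = (0, 0)
  -> stationarity OK
Primal feasibility (all g_i <= 0): OK
Dual feasibility (all lambda_i >= 0): OK
Complementary slackness (lambda_i * g_i(x) = 0 for all i): OK

Verdict: yes, KKT holds.

yes


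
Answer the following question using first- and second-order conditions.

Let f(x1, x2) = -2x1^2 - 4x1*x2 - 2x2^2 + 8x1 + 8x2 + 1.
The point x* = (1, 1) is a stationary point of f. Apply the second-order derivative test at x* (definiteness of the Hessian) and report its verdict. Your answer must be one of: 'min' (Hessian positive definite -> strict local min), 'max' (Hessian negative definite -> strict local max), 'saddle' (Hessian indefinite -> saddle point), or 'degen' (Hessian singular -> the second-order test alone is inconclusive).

Compute the Hessian H = grad^2 f:
  H = [[-4, -4], [-4, -4]]
Verify stationarity: grad f(x*) = H x* + g = (0, 0).
Eigenvalues of H: -8, 0.
H has a zero eigenvalue (singular; negative semidefinite but not definite), so H is neither positive definite, negative definite, nor indefinite. The second-order test alone is inconclusive -> degen.
(Indeed, f is constant along the null direction of H through x*, so x* is not a strict local extremum.)

degen


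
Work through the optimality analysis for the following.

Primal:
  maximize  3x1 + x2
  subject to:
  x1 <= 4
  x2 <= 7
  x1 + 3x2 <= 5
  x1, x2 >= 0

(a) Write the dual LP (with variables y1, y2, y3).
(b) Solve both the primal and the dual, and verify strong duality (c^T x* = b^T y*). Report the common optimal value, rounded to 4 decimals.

The standard primal-dual pair for 'max c^T x s.t. A x <= b, x >= 0' is:
  Dual:  min b^T y  s.t.  A^T y >= c,  y >= 0.

So the dual LP is:
  minimize  4y1 + 7y2 + 5y3
  subject to:
    y1 + y3 >= 3
    y2 + 3y3 >= 1
    y1, y2, y3 >= 0

Solving the primal: x* = (4, 0.3333).
  primal value c^T x* = 12.3333.
Solving the dual: y* = (2.6667, 0, 0.3333).
  dual value b^T y* = 12.3333.
Strong duality: c^T x* = b^T y*. Confirmed.

12.3333


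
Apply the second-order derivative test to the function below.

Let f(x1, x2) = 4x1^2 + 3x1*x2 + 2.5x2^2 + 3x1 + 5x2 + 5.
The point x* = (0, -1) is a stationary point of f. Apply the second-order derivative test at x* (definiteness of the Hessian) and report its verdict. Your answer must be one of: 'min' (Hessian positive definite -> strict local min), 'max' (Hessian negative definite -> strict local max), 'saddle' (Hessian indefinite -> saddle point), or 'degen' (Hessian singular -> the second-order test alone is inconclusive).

Compute the Hessian H = grad^2 f:
  H = [[8, 3], [3, 5]]
Verify stationarity: grad f(x*) = H x* + g = (0, 0).
Eigenvalues of H: 3.1459, 9.8541.
Both eigenvalues > 0, so H is positive definite -> x* is a strict local min.

min


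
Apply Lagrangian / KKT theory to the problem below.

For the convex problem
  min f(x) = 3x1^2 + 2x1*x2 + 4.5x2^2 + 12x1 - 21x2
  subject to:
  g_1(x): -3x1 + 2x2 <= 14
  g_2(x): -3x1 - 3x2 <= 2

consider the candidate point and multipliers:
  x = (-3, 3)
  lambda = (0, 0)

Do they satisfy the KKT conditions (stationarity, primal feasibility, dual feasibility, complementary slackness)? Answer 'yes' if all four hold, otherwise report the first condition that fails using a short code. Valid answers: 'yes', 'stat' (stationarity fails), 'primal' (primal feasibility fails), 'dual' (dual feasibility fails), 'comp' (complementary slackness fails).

Gradient of f: grad f(x) = Q x + c = (0, 0)
Constraint values g_i(x) = a_i^T x - b_i:
  g_1((-3, 3)) = 1
  g_2((-3, 3)) = -2
Stationarity residual: grad f(x) + sum_i lambda_i a_i = (0, 0)
  -> stationarity OK
Primal feasibility (all g_i <= 0): FAILS
Dual feasibility (all lambda_i >= 0): OK
Complementary slackness (lambda_i * g_i(x) = 0 for all i): OK

Verdict: the first failing condition is primal_feasibility -> primal.

primal


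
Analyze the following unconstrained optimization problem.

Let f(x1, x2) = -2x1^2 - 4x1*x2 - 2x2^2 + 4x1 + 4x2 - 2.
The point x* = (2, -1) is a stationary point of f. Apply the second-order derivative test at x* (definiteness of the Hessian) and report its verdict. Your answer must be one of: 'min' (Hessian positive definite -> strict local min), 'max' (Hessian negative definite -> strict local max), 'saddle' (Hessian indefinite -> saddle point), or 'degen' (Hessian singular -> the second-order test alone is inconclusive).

Compute the Hessian H = grad^2 f:
  H = [[-4, -4], [-4, -4]]
Verify stationarity: grad f(x*) = H x* + g = (0, 0).
Eigenvalues of H: -8, 0.
H has a zero eigenvalue (singular; negative semidefinite but not definite), so H is neither positive definite, negative definite, nor indefinite. The second-order test alone is inconclusive -> degen.
(Indeed, f is constant along the null direction of H through x*, so x* is not a strict local extremum.)

degen


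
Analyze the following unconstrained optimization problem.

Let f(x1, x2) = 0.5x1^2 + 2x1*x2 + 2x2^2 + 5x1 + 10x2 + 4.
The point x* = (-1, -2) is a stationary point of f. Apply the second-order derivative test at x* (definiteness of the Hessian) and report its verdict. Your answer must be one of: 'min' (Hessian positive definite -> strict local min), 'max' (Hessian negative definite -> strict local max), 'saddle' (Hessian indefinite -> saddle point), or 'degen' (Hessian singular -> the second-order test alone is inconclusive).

Compute the Hessian H = grad^2 f:
  H = [[1, 2], [2, 4]]
Verify stationarity: grad f(x*) = H x* + g = (0, 0).
Eigenvalues of H: 0, 5.
H has a zero eigenvalue (singular; positive semidefinite but not definite), so H is neither positive definite, negative definite, nor indefinite. The second-order test alone is inconclusive -> degen.
(Indeed, f is constant along the null direction of H through x*, so x* is not a strict local extremum.)

degen


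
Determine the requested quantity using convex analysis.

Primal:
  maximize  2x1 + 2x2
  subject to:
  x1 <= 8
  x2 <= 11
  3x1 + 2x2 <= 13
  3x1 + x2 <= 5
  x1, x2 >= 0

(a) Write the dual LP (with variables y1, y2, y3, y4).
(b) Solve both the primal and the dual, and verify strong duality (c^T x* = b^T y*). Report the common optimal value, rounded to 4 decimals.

The standard primal-dual pair for 'max c^T x s.t. A x <= b, x >= 0' is:
  Dual:  min b^T y  s.t.  A^T y >= c,  y >= 0.

So the dual LP is:
  minimize  8y1 + 11y2 + 13y3 + 5y4
  subject to:
    y1 + 3y3 + 3y4 >= 2
    y2 + 2y3 + y4 >= 2
    y1, y2, y3, y4 >= 0

Solving the primal: x* = (0, 5).
  primal value c^T x* = 10.
Solving the dual: y* = (0, 0, 0, 2).
  dual value b^T y* = 10.
Strong duality: c^T x* = b^T y*. Confirmed.

10
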